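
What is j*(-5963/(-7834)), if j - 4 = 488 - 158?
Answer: 995821/3917 ≈ 254.23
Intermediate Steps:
j = 334 (j = 4 + (488 - 158) = 4 + 330 = 334)
j*(-5963/(-7834)) = 334*(-5963/(-7834)) = 334*(-5963*(-1/7834)) = 334*(5963/7834) = 995821/3917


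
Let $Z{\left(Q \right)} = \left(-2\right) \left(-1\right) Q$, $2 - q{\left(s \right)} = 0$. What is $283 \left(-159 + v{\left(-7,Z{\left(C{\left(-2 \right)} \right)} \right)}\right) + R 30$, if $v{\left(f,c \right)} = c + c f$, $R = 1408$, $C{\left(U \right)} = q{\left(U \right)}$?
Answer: $-9549$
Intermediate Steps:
$q{\left(s \right)} = 2$ ($q{\left(s \right)} = 2 - 0 = 2 + 0 = 2$)
$C{\left(U \right)} = 2$
$Z{\left(Q \right)} = 2 Q$
$283 \left(-159 + v{\left(-7,Z{\left(C{\left(-2 \right)} \right)} \right)}\right) + R 30 = 283 \left(-159 + 2 \cdot 2 \left(1 - 7\right)\right) + 1408 \cdot 30 = 283 \left(-159 + 4 \left(-6\right)\right) + 42240 = 283 \left(-159 - 24\right) + 42240 = 283 \left(-183\right) + 42240 = -51789 + 42240 = -9549$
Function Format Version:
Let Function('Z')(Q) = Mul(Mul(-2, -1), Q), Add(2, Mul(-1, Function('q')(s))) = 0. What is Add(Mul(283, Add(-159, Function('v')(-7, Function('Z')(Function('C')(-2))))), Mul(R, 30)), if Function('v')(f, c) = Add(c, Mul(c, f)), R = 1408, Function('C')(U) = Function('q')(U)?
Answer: -9549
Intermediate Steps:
Function('q')(s) = 2 (Function('q')(s) = Add(2, Mul(-1, 0)) = Add(2, 0) = 2)
Function('C')(U) = 2
Function('Z')(Q) = Mul(2, Q)
Add(Mul(283, Add(-159, Function('v')(-7, Function('Z')(Function('C')(-2))))), Mul(R, 30)) = Add(Mul(283, Add(-159, Mul(Mul(2, 2), Add(1, -7)))), Mul(1408, 30)) = Add(Mul(283, Add(-159, Mul(4, -6))), 42240) = Add(Mul(283, Add(-159, -24)), 42240) = Add(Mul(283, -183), 42240) = Add(-51789, 42240) = -9549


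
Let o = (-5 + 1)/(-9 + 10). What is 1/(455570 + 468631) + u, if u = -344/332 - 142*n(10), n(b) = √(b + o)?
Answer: -79481203/76708683 - 142*√6 ≈ -348.86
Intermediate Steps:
o = -4 (o = -4/1 = -4*1 = -4)
n(b) = √(-4 + b) (n(b) = √(b - 4) = √(-4 + b))
u = -86/83 - 142*√6 (u = -344/332 - 142*√(-4 + 10) = -344*1/332 - 142*√6 = -86/83 - 142*√6 ≈ -348.86)
1/(455570 + 468631) + u = 1/(455570 + 468631) + (-86/83 - 142*√6) = 1/924201 + (-86/83 - 142*√6) = -79481203/76708683 - 142*√6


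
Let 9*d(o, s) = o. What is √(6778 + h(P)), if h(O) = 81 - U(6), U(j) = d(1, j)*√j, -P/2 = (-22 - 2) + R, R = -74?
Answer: √(61731 - √6)/3 ≈ 82.817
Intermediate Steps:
d(o, s) = o/9
P = 196 (P = -2*((-22 - 2) - 74) = -2*(-24 - 74) = -2*(-98) = 196)
U(j) = √j/9 (U(j) = ((⅑)*1)*√j = √j/9)
h(O) = 81 - √6/9
√(6778 + h(P)) = √(6778 + (81 - √6/9)) = √(6859 - √6/9)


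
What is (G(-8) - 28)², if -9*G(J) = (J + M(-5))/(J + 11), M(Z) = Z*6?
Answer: 515524/729 ≈ 707.17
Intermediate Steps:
M(Z) = 6*Z
G(J) = -(-30 + J)/(9*(11 + J)) (G(J) = -(J + 6*(-5))/(9*(J + 11)) = -(J - 30)/(9*(11 + J)) = -(-30 + J)/(9*(11 + J)))
(G(-8) - 28)² = ((30 - 1*(-8))/(9*(11 - 8)) - 28)² = ((⅑)*(30 + 8)/3 - 28)² = ((⅑)*(⅓)*38 - 28)² = (38/27 - 28)² = (-718/27)² = 515524/729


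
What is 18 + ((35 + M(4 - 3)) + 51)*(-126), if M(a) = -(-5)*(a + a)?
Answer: -12078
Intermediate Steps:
M(a) = 10*a (M(a) = -(-5)*2*a = -(-10)*a = 10*a)
18 + ((35 + M(4 - 3)) + 51)*(-126) = 18 + ((35 + 10*(4 - 3)) + 51)*(-126) = 18 + ((35 + 10*1) + 51)*(-126) = 18 + ((35 + 10) + 51)*(-126) = 18 + (45 + 51)*(-126) = 18 + 96*(-126) = 18 - 12096 = -12078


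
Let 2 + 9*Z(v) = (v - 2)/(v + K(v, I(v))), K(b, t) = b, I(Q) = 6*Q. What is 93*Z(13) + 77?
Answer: 4735/78 ≈ 60.705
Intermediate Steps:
Z(v) = -2/9 + (-2 + v)/(18*v) (Z(v) = -2/9 + ((v - 2)/(v + v))/9 = -2/9 + ((-2 + v)/((2*v)))/9 = -2/9 + ((-2 + v)*(1/(2*v)))/9 = -2/9 + ((-2 + v)/(2*v))/9 = -2/9 + (-2 + v)/(18*v))
93*Z(13) + 77 = 93*((1/18)*(-2 - 3*13)/13) + 77 = 93*((1/18)*(1/13)*(-2 - 39)) + 77 = 93*((1/18)*(1/13)*(-41)) + 77 = 93*(-41/234) + 77 = -1271/78 + 77 = 4735/78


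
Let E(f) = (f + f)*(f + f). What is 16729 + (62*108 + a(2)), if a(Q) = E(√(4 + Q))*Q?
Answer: 23473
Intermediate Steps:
E(f) = 4*f² (E(f) = (2*f)*(2*f) = 4*f²)
a(Q) = Q*(16 + 4*Q) (a(Q) = (4*(√(4 + Q))²)*Q = (4*(4 + Q))*Q = (16 + 4*Q)*Q = Q*(16 + 4*Q))
16729 + (62*108 + a(2)) = 16729 + (62*108 + 4*2*(4 + 2)) = 16729 + (6696 + 4*2*6) = 16729 + (6696 + 48) = 16729 + 6744 = 23473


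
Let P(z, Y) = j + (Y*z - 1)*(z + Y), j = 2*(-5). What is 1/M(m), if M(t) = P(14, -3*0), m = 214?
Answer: -1/24 ≈ -0.041667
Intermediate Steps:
j = -10
P(z, Y) = -10 + (-1 + Y*z)*(Y + z) (P(z, Y) = -10 + (Y*z - 1)*(z + Y) = -10 + (-1 + Y*z)*(Y + z))
M(t) = -24 (M(t) = -10 - (-3)*0 - 1*14 - 3*0*14² + 14*(-3*0)² = -10 - 1*0 - 14 + 0*196 + 14*0² = -10 + 0 - 14 + 0 + 14*0 = -10 + 0 - 14 + 0 + 0 = -24)
1/M(m) = 1/(-24) = -1/24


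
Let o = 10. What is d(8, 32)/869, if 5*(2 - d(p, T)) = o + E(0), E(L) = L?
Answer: 0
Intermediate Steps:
d(p, T) = 0 (d(p, T) = 2 - (10 + 0)/5 = 2 - ⅕*10 = 2 - 2 = 0)
d(8, 32)/869 = 0/869 = 0*(1/869) = 0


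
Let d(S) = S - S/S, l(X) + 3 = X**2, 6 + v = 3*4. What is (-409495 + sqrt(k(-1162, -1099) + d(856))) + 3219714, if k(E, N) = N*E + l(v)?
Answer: 2810219 + sqrt(1277926) ≈ 2.8113e+6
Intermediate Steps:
v = 6 (v = -6 + 3*4 = -6 + 12 = 6)
l(X) = -3 + X**2
d(S) = -1 + S (d(S) = S - 1*1 = S - 1 = -1 + S)
k(E, N) = 33 + E*N (k(E, N) = N*E + (-3 + 6**2) = E*N + (-3 + 36) = E*N + 33 = 33 + E*N)
(-409495 + sqrt(k(-1162, -1099) + d(856))) + 3219714 = (-409495 + sqrt((33 - 1162*(-1099)) + (-1 + 856))) + 3219714 = (-409495 + sqrt((33 + 1277038) + 855)) + 3219714 = (-409495 + sqrt(1277071 + 855)) + 3219714 = (-409495 + sqrt(1277926)) + 3219714 = 2810219 + sqrt(1277926)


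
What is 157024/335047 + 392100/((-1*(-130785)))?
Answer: 10127220836/2921274793 ≈ 3.4667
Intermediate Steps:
157024/335047 + 392100/((-1*(-130785))) = 157024*(1/335047) + 392100/130785 = 157024/335047 + 392100*(1/130785) = 157024/335047 + 26140/8719 = 10127220836/2921274793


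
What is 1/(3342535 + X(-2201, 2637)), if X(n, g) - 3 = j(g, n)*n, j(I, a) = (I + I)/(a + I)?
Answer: 218/722869247 ≈ 3.0158e-7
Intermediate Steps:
j(I, a) = 2*I/(I + a) (j(I, a) = (2*I)/(I + a) = 2*I/(I + a))
X(n, g) = 3 + 2*g*n/(g + n) (X(n, g) = 3 + (2*g/(g + n))*n = 3 + 2*g*n/(g + n))
1/(3342535 + X(-2201, 2637)) = 1/(3342535 + (3*2637 + 3*(-2201) + 2*2637*(-2201))/(2637 - 2201)) = 1/(3342535 + (7911 - 6603 - 11608074)/436) = 1/(3342535 + (1/436)*(-11606766)) = 1/(3342535 - 5803383/218) = 1/(722869247/218) = 218/722869247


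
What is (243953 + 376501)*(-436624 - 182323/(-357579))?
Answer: -32289954746253914/119193 ≈ -2.7090e+11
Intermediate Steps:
(243953 + 376501)*(-436624 - 182323/(-357579)) = 620454*(-436624 - 182323*(-1/357579)) = 620454*(-436624 + 182323/357579) = 620454*(-156127390973/357579) = -32289954746253914/119193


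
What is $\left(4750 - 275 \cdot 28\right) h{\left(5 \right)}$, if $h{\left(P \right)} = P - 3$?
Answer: $-5900$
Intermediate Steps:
$h{\left(P \right)} = -3 + P$
$\left(4750 - 275 \cdot 28\right) h{\left(5 \right)} = \left(4750 - 275 \cdot 28\right) \left(-3 + 5\right) = \left(4750 - 7700\right) 2 = \left(-2950\right) 2 = -5900$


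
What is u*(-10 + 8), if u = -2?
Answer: 4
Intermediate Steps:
u*(-10 + 8) = -2*(-10 + 8) = -2*(-2) = 4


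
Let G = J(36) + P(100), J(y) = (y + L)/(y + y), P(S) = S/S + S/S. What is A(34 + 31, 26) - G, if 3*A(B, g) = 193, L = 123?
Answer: 481/8 ≈ 60.125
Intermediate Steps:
P(S) = 2 (P(S) = 1 + 1 = 2)
J(y) = (123 + y)/(2*y) (J(y) = (y + 123)/(y + y) = (123 + y)/((2*y)) = (123 + y)*(1/(2*y)) = (123 + y)/(2*y))
A(B, g) = 193/3 (A(B, g) = (⅓)*193 = 193/3)
G = 101/24 (G = (½)*(123 + 36)/36 + 2 = (½)*(1/36)*159 + 2 = 53/24 + 2 = 101/24 ≈ 4.2083)
A(34 + 31, 26) - G = 193/3 - 1*101/24 = 193/3 - 101/24 = 481/8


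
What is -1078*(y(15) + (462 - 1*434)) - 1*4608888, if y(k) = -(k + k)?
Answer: -4606732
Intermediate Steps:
y(k) = -2*k
-1078*(y(15) + (462 - 1*434)) - 1*4608888 = -1078*(-2*15 + (462 - 1*434)) - 1*4608888 = -1078*(-30 + (462 - 434)) - 4608888 = -1078*(-30 + 28) - 4608888 = -1078*(-2) - 4608888 = 2156 - 4608888 = -4606732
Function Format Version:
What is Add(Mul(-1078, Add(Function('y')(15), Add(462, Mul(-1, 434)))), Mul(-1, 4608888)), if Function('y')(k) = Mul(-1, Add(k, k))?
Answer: -4606732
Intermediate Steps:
Function('y')(k) = Mul(-2, k) (Function('y')(k) = Mul(-1, Mul(2, k)) = Mul(-2, k))
Add(Mul(-1078, Add(Function('y')(15), Add(462, Mul(-1, 434)))), Mul(-1, 4608888)) = Add(Mul(-1078, Add(Mul(-2, 15), Add(462, Mul(-1, 434)))), Mul(-1, 4608888)) = Add(Mul(-1078, Add(-30, Add(462, -434))), -4608888) = Add(Mul(-1078, Add(-30, 28)), -4608888) = Add(Mul(-1078, -2), -4608888) = Add(2156, -4608888) = -4606732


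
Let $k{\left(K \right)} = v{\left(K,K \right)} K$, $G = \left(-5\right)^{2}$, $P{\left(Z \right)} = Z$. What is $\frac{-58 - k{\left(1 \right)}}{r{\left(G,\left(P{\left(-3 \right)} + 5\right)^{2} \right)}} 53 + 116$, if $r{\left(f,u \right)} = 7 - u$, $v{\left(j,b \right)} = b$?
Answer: $- \frac{2779}{3} \approx -926.33$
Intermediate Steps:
$G = 25$
$k{\left(K \right)} = K^{2}$ ($k{\left(K \right)} = K K = K^{2}$)
$\frac{-58 - k{\left(1 \right)}}{r{\left(G,\left(P{\left(-3 \right)} + 5\right)^{2} \right)}} 53 + 116 = \frac{-58 - 1^{2}}{7 - \left(-3 + 5\right)^{2}} \cdot 53 + 116 = \frac{-58 - 1}{7 - 2^{2}} \cdot 53 + 116 = \frac{-58 - 1}{7 - 4} \cdot 53 + 116 = - \frac{59}{7 - 4} \cdot 53 + 116 = - \frac{59}{3} \cdot 53 + 116 = \left(-59\right) \frac{1}{3} \cdot 53 + 116 = \left(- \frac{59}{3}\right) 53 + 116 = - \frac{3127}{3} + 116 = - \frac{2779}{3}$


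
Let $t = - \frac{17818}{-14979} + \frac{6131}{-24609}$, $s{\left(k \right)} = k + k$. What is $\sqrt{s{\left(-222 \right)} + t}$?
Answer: $\frac{i \sqrt{6689185198730495409}}{122872737} \approx 21.049 i$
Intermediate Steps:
$s{\left(k \right)} = 2 k$
$t = \frac{115548971}{122872737}$ ($t = \left(-17818\right) \left(- \frac{1}{14979}\right) + 6131 \left(- \frac{1}{24609}\right) = \frac{17818}{14979} - \frac{6131}{24609} = \frac{115548971}{122872737} \approx 0.9404$)
$\sqrt{s{\left(-222 \right)} + t} = \sqrt{2 \left(-222\right) + \frac{115548971}{122872737}} = \sqrt{-444 + \frac{115548971}{122872737}} = \sqrt{- \frac{54439946257}{122872737}} = \frac{i \sqrt{6689185198730495409}}{122872737}$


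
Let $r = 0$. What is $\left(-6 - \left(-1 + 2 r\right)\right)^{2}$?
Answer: $25$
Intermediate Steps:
$\left(-6 - \left(-1 + 2 r\right)\right)^{2} = \left(-6 + \left(1 - 0\right)\right)^{2} = \left(-6 + \left(1 + 0\right)\right)^{2} = \left(-6 + 1\right)^{2} = \left(-5\right)^{2} = 25$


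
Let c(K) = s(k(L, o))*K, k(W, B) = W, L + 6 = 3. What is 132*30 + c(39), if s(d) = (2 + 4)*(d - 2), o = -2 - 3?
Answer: 2790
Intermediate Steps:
L = -3 (L = -6 + 3 = -3)
o = -5
s(d) = -12 + 6*d (s(d) = 6*(-2 + d) = -12 + 6*d)
c(K) = -30*K (c(K) = (-12 + 6*(-3))*K = (-12 - 18)*K = -30*K)
132*30 + c(39) = 132*30 - 30*39 = 3960 - 1170 = 2790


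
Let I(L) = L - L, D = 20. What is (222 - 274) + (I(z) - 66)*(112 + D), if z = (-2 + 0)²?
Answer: -8764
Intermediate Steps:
z = 4 (z = (-2)² = 4)
I(L) = 0
(222 - 274) + (I(z) - 66)*(112 + D) = (222 - 274) + (0 - 66)*(112 + 20) = -52 - 66*132 = -52 - 8712 = -8764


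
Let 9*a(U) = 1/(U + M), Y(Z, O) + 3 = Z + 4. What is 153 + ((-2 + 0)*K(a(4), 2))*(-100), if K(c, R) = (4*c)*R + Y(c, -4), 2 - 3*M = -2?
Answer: 781/2 ≈ 390.50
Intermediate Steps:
Y(Z, O) = 1 + Z (Y(Z, O) = -3 + (Z + 4) = -3 + (4 + Z) = 1 + Z)
M = 4/3 (M = ⅔ - ⅓*(-2) = ⅔ + ⅔ = 4/3 ≈ 1.3333)
a(U) = 1/(9*(4/3 + U)) (a(U) = 1/(9*(U + 4/3)) = 1/(9*(4/3 + U)))
K(c, R) = 1 + c + 4*R*c (K(c, R) = (4*c)*R + (1 + c) = 4*R*c + (1 + c) = 1 + c + 4*R*c)
153 + ((-2 + 0)*K(a(4), 2))*(-100) = 153 + ((-2 + 0)*(1 + 1/(3*(4 + 3*4)) + 4*2*(1/(3*(4 + 3*4)))))*(-100) = 153 - 2*(1 + 1/(3*(4 + 12)) + 4*2*(1/(3*(4 + 12))))*(-100) = 153 - 2*(1 + (⅓)/16 + 4*2*((⅓)/16))*(-100) = 153 - 2*(1 + (⅓)*(1/16) + 4*2*((⅓)*(1/16)))*(-100) = 153 - 2*(1 + 1/48 + 4*2*(1/48))*(-100) = 153 - 2*(1 + 1/48 + ⅙)*(-100) = 153 - 2*19/16*(-100) = 153 - 19/8*(-100) = 153 + 475/2 = 781/2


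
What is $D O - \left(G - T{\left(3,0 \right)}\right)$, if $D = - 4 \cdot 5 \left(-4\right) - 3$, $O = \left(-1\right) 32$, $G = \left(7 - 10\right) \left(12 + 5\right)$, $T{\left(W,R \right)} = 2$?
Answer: $-2411$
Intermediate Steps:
$G = -51$ ($G = \left(-3\right) 17 = -51$)
$O = -32$
$D = 77$ ($D = \left(-4\right) \left(-20\right) - 3 = 80 - 3 = 77$)
$D O - \left(G - T{\left(3,0 \right)}\right) = 77 \left(-32\right) + \left(2 - -51\right) = -2464 + \left(2 + 51\right) = -2464 + 53 = -2411$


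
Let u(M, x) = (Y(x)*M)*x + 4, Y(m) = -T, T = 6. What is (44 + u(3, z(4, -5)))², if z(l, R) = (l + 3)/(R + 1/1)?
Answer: 25281/4 ≈ 6320.3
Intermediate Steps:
Y(m) = -6 (Y(m) = -1*6 = -6)
z(l, R) = (3 + l)/(1 + R) (z(l, R) = (3 + l)/(R + 1) = (3 + l)/(1 + R))
u(M, x) = 4 - 6*M*x (u(M, x) = (-6*M)*x + 4 = -6*M*x + 4 = 4 - 6*M*x)
(44 + u(3, z(4, -5)))² = (44 + (4 - 6*3*(3 + 4)/(1 - 5)))² = (44 + (4 - 6*3*7/(-4)))² = (44 + (4 - 6*3*(-¼*7)))² = (44 + (4 - 6*3*(-7/4)))² = (44 + (4 + 63/2))² = (44 + 71/2)² = (159/2)² = 25281/4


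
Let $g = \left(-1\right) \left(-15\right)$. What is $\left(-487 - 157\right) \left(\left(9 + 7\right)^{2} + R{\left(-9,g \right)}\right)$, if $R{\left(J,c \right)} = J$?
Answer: $-159068$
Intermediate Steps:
$g = 15$
$\left(-487 - 157\right) \left(\left(9 + 7\right)^{2} + R{\left(-9,g \right)}\right) = \left(-487 - 157\right) \left(\left(9 + 7\right)^{2} - 9\right) = - 644 \left(16^{2} - 9\right) = - 644 \left(256 - 9\right) = \left(-644\right) 247 = -159068$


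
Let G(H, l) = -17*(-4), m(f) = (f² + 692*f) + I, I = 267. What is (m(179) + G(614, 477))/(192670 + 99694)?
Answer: 39061/73091 ≈ 0.53442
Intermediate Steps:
m(f) = 267 + f² + 692*f (m(f) = (f² + 692*f) + 267 = 267 + f² + 692*f)
G(H, l) = 68
(m(179) + G(614, 477))/(192670 + 99694) = ((267 + 179² + 692*179) + 68)/(192670 + 99694) = ((267 + 32041 + 123868) + 68)/292364 = (156176 + 68)*(1/292364) = 156244*(1/292364) = 39061/73091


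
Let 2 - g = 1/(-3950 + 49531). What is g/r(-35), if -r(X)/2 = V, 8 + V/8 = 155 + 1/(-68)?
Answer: -1549737/1822328380 ≈ -0.00085042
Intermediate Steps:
V = 19990/17 (V = -64 + 8*(155 + 1/(-68)) = -64 + 8*(155 - 1/68) = -64 + 8*(10539/68) = -64 + 21078/17 = 19990/17 ≈ 1175.9)
r(X) = -39980/17 (r(X) = -2*19990/17 = -39980/17)
g = 91161/45581 (g = 2 - 1/(-3950 + 49531) = 2 - 1/45581 = 91161/45581 ≈ 2.0000)
g/r(-35) = 91161/(45581*(-39980/17)) = (91161/45581)*(-17/39980) = -1549737/1822328380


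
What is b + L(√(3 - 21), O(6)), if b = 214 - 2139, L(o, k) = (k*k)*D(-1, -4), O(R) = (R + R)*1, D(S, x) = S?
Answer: -2069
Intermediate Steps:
O(R) = 2*R (O(R) = (2*R)*1 = 2*R)
L(o, k) = -k² (L(o, k) = (k*k)*(-1) = k²*(-1) = -k²)
b = -1925
b + L(√(3 - 21), O(6)) = -1925 - (2*6)² = -1925 - 1*12² = -1925 - 1*144 = -1925 - 144 = -2069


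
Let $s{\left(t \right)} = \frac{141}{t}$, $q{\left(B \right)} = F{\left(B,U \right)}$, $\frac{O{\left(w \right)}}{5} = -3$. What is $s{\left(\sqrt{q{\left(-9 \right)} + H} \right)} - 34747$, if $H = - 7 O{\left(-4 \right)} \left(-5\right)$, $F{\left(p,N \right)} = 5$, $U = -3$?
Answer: $-34747 - \frac{141 i \sqrt{130}}{260} \approx -34747.0 - 6.1833 i$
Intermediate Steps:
$O{\left(w \right)} = -15$ ($O{\left(w \right)} = 5 \left(-3\right) = -15$)
$q{\left(B \right)} = 5$
$H = -525$ ($H = \left(-7\right) \left(-15\right) \left(-5\right) = 105 \left(-5\right) = -525$)
$s{\left(\sqrt{q{\left(-9 \right)} + H} \right)} - 34747 = \frac{141}{\sqrt{5 - 525}} - 34747 = \frac{141}{\sqrt{-520}} - 34747 = \frac{141}{2 i \sqrt{130}} - 34747 = 141 \left(- \frac{i \sqrt{130}}{260}\right) - 34747 = - \frac{141 i \sqrt{130}}{260} - 34747 = -34747 - \frac{141 i \sqrt{130}}{260}$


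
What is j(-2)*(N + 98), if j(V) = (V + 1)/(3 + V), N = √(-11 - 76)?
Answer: -98 - I*√87 ≈ -98.0 - 9.3274*I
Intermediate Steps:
N = I*√87 (N = √(-87) = I*√87 ≈ 9.3274*I)
j(V) = (1 + V)/(3 + V)
j(-2)*(N + 98) = ((1 - 2)/(3 - 2))*(I*√87 + 98) = (-1/1)*(98 + I*√87) = (1*(-1))*(98 + I*√87) = -(98 + I*√87) = -98 - I*√87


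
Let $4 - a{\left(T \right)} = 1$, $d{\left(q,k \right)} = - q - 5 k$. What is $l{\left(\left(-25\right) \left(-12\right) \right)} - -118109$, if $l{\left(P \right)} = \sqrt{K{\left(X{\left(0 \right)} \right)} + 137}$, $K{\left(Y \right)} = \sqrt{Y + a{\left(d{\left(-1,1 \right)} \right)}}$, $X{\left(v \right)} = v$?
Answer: $118109 + \sqrt{137 + \sqrt{3}} \approx 1.1812 \cdot 10^{5}$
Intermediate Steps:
$a{\left(T \right)} = 3$ ($a{\left(T \right)} = 4 - 1 = 3$)
$K{\left(Y \right)} = \sqrt{3 + Y}$ ($K{\left(Y \right)} = \sqrt{Y + 3} = \sqrt{3 + Y}$)
$l{\left(P \right)} = \sqrt{137 + \sqrt{3}}$ ($l{\left(P \right)} = \sqrt{\sqrt{3 + 0} + 137} = \sqrt{\sqrt{3} + 137} = \sqrt{137 + \sqrt{3}}$)
$l{\left(\left(-25\right) \left(-12\right) \right)} - -118109 = \sqrt{137 + \sqrt{3}} - -118109 = \sqrt{137 + \sqrt{3}} + 118109 = 118109 + \sqrt{137 + \sqrt{3}}$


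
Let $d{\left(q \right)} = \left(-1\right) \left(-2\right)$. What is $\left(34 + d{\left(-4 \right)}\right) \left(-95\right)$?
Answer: $-3420$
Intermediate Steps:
$d{\left(q \right)} = 2$
$\left(34 + d{\left(-4 \right)}\right) \left(-95\right) = \left(34 + 2\right) \left(-95\right) = 36 \left(-95\right) = -3420$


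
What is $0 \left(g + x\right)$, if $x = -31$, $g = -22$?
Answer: $0$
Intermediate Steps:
$0 \left(g + x\right) = 0 \left(-22 - 31\right) = 0 \left(-53\right) = 0$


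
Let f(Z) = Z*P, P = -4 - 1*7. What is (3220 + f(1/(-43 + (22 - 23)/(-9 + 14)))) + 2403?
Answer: 1214623/216 ≈ 5623.3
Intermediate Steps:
P = -11 (P = -4 - 7 = -11)
f(Z) = -11*Z (f(Z) = Z*(-11) = -11*Z)
(3220 + f(1/(-43 + (22 - 23)/(-9 + 14)))) + 2403 = (3220 - 11/(-43 + (22 - 23)/(-9 + 14))) + 2403 = (3220 - 11/(-43 - 1/5)) + 2403 = (3220 - 11/(-43 - 1*⅕)) + 2403 = (3220 - 11/(-43 - ⅕)) + 2403 = (3220 - 11/(-216/5)) + 2403 = (3220 - 11*(-5/216)) + 2403 = (3220 + 55/216) + 2403 = 695575/216 + 2403 = 1214623/216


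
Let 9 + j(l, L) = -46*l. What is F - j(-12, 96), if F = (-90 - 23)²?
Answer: 12226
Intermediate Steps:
j(l, L) = -9 - 46*l
F = 12769 (F = (-113)² = 12769)
F - j(-12, 96) = 12769 - (-9 - 46*(-12)) = 12769 - (-9 + 552) = 12769 - 1*543 = 12769 - 543 = 12226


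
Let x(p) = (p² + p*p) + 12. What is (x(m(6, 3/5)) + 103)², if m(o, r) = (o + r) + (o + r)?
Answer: 134258569/625 ≈ 2.1481e+5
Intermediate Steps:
m(o, r) = 2*o + 2*r
x(p) = 12 + 2*p² (x(p) = (p² + p²) + 12 = 2*p² + 12 = 12 + 2*p²)
(x(m(6, 3/5)) + 103)² = ((12 + 2*(2*6 + 2*(3/5))²) + 103)² = ((12 + 2*(12 + 2*(3*(⅕)))²) + 103)² = ((12 + 2*(12 + 2*(⅗))²) + 103)² = ((12 + 2*(12 + 6/5)²) + 103)² = ((12 + 2*(66/5)²) + 103)² = ((12 + 2*(4356/25)) + 103)² = ((12 + 8712/25) + 103)² = (9012/25 + 103)² = (11587/25)² = 134258569/625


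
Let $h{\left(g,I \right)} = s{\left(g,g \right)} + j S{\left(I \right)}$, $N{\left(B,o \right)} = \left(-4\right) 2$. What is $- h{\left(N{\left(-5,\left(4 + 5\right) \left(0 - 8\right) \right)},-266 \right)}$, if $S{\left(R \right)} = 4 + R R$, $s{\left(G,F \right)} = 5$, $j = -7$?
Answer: $495315$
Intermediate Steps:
$S{\left(R \right)} = 4 + R^{2}$
$N{\left(B,o \right)} = -8$
$h{\left(g,I \right)} = -23 - 7 I^{2}$ ($h{\left(g,I \right)} = 5 - 7 \left(4 + I^{2}\right) = 5 - \left(28 + 7 I^{2}\right) = -23 - 7 I^{2}$)
$- h{\left(N{\left(-5,\left(4 + 5\right) \left(0 - 8\right) \right)},-266 \right)} = - (-23 - 7 \left(-266\right)^{2}) = - (-23 - 495292) = \left(-1\right) \left(-495315\right) = 495315$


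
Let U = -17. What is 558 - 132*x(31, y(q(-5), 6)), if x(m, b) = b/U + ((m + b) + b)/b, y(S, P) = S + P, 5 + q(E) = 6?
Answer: -28110/119 ≈ -236.22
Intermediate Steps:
q(E) = 1 (q(E) = -5 + 6 = 1)
y(S, P) = P + S
x(m, b) = -b/17 + (m + 2*b)/b (x(m, b) = b/(-17) + ((m + b) + b)/b = b*(-1/17) + ((b + m) + b)/b = -b/17 + (m + 2*b)/b)
558 - 132*x(31, y(q(-5), 6)) = 558 - 132*(2 - (6 + 1)/17 + 31/(6 + 1)) = 558 - 132*(2 - 1/17*7 + 31/7) = 558 - 132*(2 - 7/17 + 31*(1/7)) = 558 - 132*(2 - 7/17 + 31/7) = 558 - 132*716/119 = 558 - 94512/119 = -28110/119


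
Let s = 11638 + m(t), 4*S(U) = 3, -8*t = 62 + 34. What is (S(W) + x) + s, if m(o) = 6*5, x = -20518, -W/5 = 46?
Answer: -35397/4 ≈ -8849.3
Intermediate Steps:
W = -230 (W = -5*46 = -230)
t = -12 (t = -(62 + 34)/8 = -⅛*96 = -12)
S(U) = ¾ (S(U) = (¼)*3 = ¾)
m(o) = 30
s = 11668 (s = 11638 + 30 = 11668)
(S(W) + x) + s = (¾ - 20518) + 11668 = -82069/4 + 11668 = -35397/4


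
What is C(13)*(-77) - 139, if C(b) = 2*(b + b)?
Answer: -4143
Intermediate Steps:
C(b) = 4*b (C(b) = 2*(2*b) = 4*b)
C(13)*(-77) - 139 = (4*13)*(-77) - 139 = 52*(-77) - 139 = -4004 - 139 = -4143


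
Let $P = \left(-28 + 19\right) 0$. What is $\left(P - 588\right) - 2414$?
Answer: $-3002$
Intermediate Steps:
$P = 0$ ($P = \left(-9\right) 0 = 0$)
$\left(P - 588\right) - 2414 = \left(0 - 588\right) - 2414 = -588 - 2414 = -3002$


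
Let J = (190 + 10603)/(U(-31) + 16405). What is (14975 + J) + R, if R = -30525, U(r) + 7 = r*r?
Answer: -269921657/17359 ≈ -15549.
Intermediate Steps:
U(r) = -7 + r² (U(r) = -7 + r*r = -7 + r²)
J = 10793/17359 (J = (190 + 10603)/((-7 + (-31)²) + 16405) = 10793/((-7 + 961) + 16405) = 10793/(954 + 16405) = 10793/17359 ≈ 0.62175)
(14975 + J) + R = (14975 + 10793/17359) - 30525 = 259961818/17359 - 30525 = -269921657/17359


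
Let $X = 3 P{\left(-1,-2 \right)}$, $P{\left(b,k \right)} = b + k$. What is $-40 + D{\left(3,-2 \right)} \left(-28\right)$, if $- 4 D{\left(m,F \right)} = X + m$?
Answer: $-82$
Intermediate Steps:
$X = -9$ ($X = 3 \left(-1 - 2\right) = 3 \left(-3\right) = -9$)
$D{\left(m,F \right)} = \frac{9}{4} - \frac{m}{4}$ ($D{\left(m,F \right)} = - \frac{-9 + m}{4} = \frac{9}{4} - \frac{m}{4}$)
$-40 + D{\left(3,-2 \right)} \left(-28\right) = -40 + \left(\frac{9}{4} - \frac{3}{4}\right) \left(-28\right) = -40 + \frac{3}{2} \left(-28\right) = -40 - 42 = -82$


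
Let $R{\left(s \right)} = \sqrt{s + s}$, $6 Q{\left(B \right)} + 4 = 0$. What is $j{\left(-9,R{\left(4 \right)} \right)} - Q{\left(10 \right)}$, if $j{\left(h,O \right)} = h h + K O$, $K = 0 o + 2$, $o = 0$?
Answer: $\frac{245}{3} + 4 \sqrt{2} \approx 87.323$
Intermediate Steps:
$Q{\left(B \right)} = - \frac{2}{3}$ ($Q{\left(B \right)} = - \frac{2}{3} + \frac{1}{6} \cdot 0 = - \frac{2}{3} + 0 = - \frac{2}{3}$)
$R{\left(s \right)} = \sqrt{2} \sqrt{s}$ ($R{\left(s \right)} = \sqrt{2 s} = \sqrt{2} \sqrt{s}$)
$K = 2$ ($K = 0 \cdot 0 + 2 = 0 + 2 = 2$)
$j{\left(h,O \right)} = h^{2} + 2 O$ ($j{\left(h,O \right)} = h h + 2 O = h^{2} + 2 O$)
$j{\left(-9,R{\left(4 \right)} \right)} - Q{\left(10 \right)} = \left(\left(-9\right)^{2} + 2 \sqrt{2} \sqrt{4}\right) - - \frac{2}{3} = \left(81 + 2 \sqrt{2} \cdot 2\right) + \frac{2}{3} = \left(81 + 2 \cdot 2 \sqrt{2}\right) + \frac{2}{3} = \left(81 + 4 \sqrt{2}\right) + \frac{2}{3} = \frac{245}{3} + 4 \sqrt{2}$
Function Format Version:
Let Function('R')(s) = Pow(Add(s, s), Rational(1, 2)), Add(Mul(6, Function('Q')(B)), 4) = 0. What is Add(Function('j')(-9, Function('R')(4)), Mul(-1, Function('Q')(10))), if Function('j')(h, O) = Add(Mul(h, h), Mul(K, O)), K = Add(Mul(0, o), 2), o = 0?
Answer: Add(Rational(245, 3), Mul(4, Pow(2, Rational(1, 2)))) ≈ 87.323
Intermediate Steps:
Function('Q')(B) = Rational(-2, 3) (Function('Q')(B) = Add(Rational(-2, 3), Mul(Rational(1, 6), 0)) = Add(Rational(-2, 3), 0) = Rational(-2, 3))
Function('R')(s) = Mul(Pow(2, Rational(1, 2)), Pow(s, Rational(1, 2))) (Function('R')(s) = Pow(Mul(2, s), Rational(1, 2)) = Mul(Pow(2, Rational(1, 2)), Pow(s, Rational(1, 2))))
K = 2 (K = Add(Mul(0, 0), 2) = Add(0, 2) = 2)
Function('j')(h, O) = Add(Pow(h, 2), Mul(2, O)) (Function('j')(h, O) = Add(Mul(h, h), Mul(2, O)) = Add(Pow(h, 2), Mul(2, O)))
Add(Function('j')(-9, Function('R')(4)), Mul(-1, Function('Q')(10))) = Add(Add(Pow(-9, 2), Mul(2, Mul(Pow(2, Rational(1, 2)), Pow(4, Rational(1, 2))))), Mul(-1, Rational(-2, 3))) = Add(Add(81, Mul(2, Mul(Pow(2, Rational(1, 2)), 2))), Rational(2, 3)) = Add(Add(81, Mul(2, Mul(2, Pow(2, Rational(1, 2))))), Rational(2, 3)) = Add(Add(81, Mul(4, Pow(2, Rational(1, 2)))), Rational(2, 3)) = Add(Rational(245, 3), Mul(4, Pow(2, Rational(1, 2))))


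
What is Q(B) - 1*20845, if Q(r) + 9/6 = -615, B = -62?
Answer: -42923/2 ≈ -21462.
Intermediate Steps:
Q(r) = -1233/2 (Q(r) = -3/2 - 615 = -1233/2)
Q(B) - 1*20845 = -1233/2 - 1*20845 = -1233/2 - 20845 = -42923/2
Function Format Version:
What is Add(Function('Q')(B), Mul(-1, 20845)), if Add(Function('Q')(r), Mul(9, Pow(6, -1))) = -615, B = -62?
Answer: Rational(-42923, 2) ≈ -21462.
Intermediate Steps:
Function('Q')(r) = Rational(-1233, 2) (Function('Q')(r) = Add(Rational(-3, 2), -615) = Rational(-1233, 2))
Add(Function('Q')(B), Mul(-1, 20845)) = Add(Rational(-1233, 2), Mul(-1, 20845)) = Add(Rational(-1233, 2), -20845) = Rational(-42923, 2)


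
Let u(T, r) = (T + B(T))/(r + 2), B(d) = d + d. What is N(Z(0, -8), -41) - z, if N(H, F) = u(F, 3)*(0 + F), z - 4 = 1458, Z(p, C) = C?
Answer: -2267/5 ≈ -453.40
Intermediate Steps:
B(d) = 2*d
z = 1462 (z = 4 + 1458 = 1462)
u(T, r) = 3*T/(2 + r) (u(T, r) = (T + 2*T)/(r + 2) = (3*T)/(2 + r) = 3*T/(2 + r))
N(H, F) = 3*F²/5 (N(H, F) = (3*F/(2 + 3))*(0 + F) = (3*F/5)*F = 3*F²/5)
N(Z(0, -8), -41) - z = (⅗)*(-41)² - 1*1462 = (⅗)*1681 - 1462 = 5043/5 - 1462 = -2267/5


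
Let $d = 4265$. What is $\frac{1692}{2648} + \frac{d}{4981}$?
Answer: $\frac{4930393}{3297422} \approx 1.4952$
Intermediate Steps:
$\frac{1692}{2648} + \frac{d}{4981} = \frac{1692}{2648} + \frac{4265}{4981} = 1692 \cdot \frac{1}{2648} + 4265 \cdot \frac{1}{4981} = \frac{423}{662} + \frac{4265}{4981} = \frac{4930393}{3297422}$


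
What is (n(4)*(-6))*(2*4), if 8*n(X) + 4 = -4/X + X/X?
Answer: 24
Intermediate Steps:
n(X) = -3/8 - 1/(2*X) (n(X) = -½ + (-4/X + X/X)/8 = -½ + (-4/X + 1)/8 = -½ + (1 - 4/X)/8 = -½ + (⅛ - 1/(2*X)) = -3/8 - 1/(2*X))
(n(4)*(-6))*(2*4) = (((⅛)*(-4 - 3*4)/4)*(-6))*(2*4) = (((⅛)*(¼)*(-4 - 12))*(-6))*8 = (((⅛)*(¼)*(-16))*(-6))*8 = -½*(-6)*8 = 3*8 = 24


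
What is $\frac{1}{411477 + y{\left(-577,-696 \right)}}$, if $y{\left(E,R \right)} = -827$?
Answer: $\frac{1}{410650} \approx 2.4352 \cdot 10^{-6}$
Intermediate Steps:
$\frac{1}{411477 + y{\left(-577,-696 \right)}} = \frac{1}{411477 - 827} = \frac{1}{410650}$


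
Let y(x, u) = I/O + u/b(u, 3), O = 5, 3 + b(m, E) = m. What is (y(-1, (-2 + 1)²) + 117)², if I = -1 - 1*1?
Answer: 1347921/100 ≈ 13479.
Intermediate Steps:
I = -2 (I = -1 - 1 = -2)
b(m, E) = -3 + m
y(x, u) = -⅖ + u/(-3 + u) (y(x, u) = -2/5 + u/(-3 + u) = -2*⅕ + u/(-3 + u) = -⅖ + u/(-3 + u))
(y(-1, (-2 + 1)²) + 117)² = (3*(2 + (-2 + 1)²)/(5*(-3 + (-2 + 1)²)) + 117)² = (3*(2 + (-1)²)/(5*(-3 + (-1)²)) + 117)² = (3*(2 + 1)/(5*(-3 + 1)) + 117)² = ((⅗)*3/(-2) + 117)² = ((⅗)*(-½)*3 + 117)² = (-9/10 + 117)² = (1161/10)² = 1347921/100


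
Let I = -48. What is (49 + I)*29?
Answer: 29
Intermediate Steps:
(49 + I)*29 = (49 - 48)*29 = 1*29 = 29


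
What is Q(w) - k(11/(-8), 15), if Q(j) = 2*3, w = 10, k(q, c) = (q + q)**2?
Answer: -25/16 ≈ -1.5625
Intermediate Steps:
k(q, c) = 4*q**2 (k(q, c) = (2*q)**2 = 4*q**2)
Q(j) = 6
Q(w) - k(11/(-8), 15) = 6 - 4*(11/(-8))**2 = 6 - 4*(11*(-1/8))**2 = 6 - 4*(-11/8)**2 = 6 - 4*121/64 = 6 - 1*121/16 = 6 - 121/16 = -25/16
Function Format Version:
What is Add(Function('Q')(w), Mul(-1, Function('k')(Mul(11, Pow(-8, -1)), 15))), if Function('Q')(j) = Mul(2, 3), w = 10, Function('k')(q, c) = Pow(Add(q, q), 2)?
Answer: Rational(-25, 16) ≈ -1.5625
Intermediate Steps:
Function('k')(q, c) = Mul(4, Pow(q, 2)) (Function('k')(q, c) = Pow(Mul(2, q), 2) = Mul(4, Pow(q, 2)))
Function('Q')(j) = 6
Add(Function('Q')(w), Mul(-1, Function('k')(Mul(11, Pow(-8, -1)), 15))) = Add(6, Mul(-1, Mul(4, Pow(Mul(11, Pow(-8, -1)), 2)))) = Add(6, Mul(-1, Mul(4, Pow(Mul(11, Rational(-1, 8)), 2)))) = Add(6, Mul(-1, Mul(4, Pow(Rational(-11, 8), 2)))) = Add(6, Mul(-1, Mul(4, Rational(121, 64)))) = Add(6, Mul(-1, Rational(121, 16))) = Add(6, Rational(-121, 16)) = Rational(-25, 16)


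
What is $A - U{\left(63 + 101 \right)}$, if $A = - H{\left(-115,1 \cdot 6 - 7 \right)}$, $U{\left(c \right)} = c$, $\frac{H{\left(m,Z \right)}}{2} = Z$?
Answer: $-162$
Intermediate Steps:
$H{\left(m,Z \right)} = 2 Z$
$A = 2$ ($A = - 2 \left(1 \cdot 6 - 7\right) = - 2 \left(6 - 7\right) = - 2 \left(-1\right) = \left(-1\right) \left(-2\right) = 2$)
$A - U{\left(63 + 101 \right)} = 2 - \left(63 + 101\right) = 2 - 164 = -162$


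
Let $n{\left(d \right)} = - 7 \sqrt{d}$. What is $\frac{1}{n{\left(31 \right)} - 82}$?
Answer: $- \frac{82}{5205} + \frac{7 \sqrt{31}}{5205} \approx -0.0082662$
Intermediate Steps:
$\frac{1}{n{\left(31 \right)} - 82} = \frac{1}{- 7 \sqrt{31} - 82} = \frac{1}{-82 - 7 \sqrt{31}}$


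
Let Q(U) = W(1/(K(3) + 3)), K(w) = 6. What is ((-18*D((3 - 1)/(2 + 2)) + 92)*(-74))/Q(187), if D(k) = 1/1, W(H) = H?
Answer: -49284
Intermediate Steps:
D(k) = 1
Q(U) = 1/9 (Q(U) = 1/(6 + 3) = 1/9)
((-18*D((3 - 1)/(2 + 2)) + 92)*(-74))/Q(187) = ((-18*1 + 92)*(-74))/(1/9) = ((-18 + 92)*(-74))*9 = (74*(-74))*9 = -5476*9 = -49284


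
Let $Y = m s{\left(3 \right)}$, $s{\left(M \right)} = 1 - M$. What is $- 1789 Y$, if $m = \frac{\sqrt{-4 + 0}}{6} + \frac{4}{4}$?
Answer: $3578 + \frac{3578 i}{3} \approx 3578.0 + 1192.7 i$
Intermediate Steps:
$m = 1 + \frac{i}{3}$ ($m = \sqrt{-4} \cdot \frac{1}{6} + 4 \cdot \frac{1}{4} = 2 i \frac{1}{6} + 1 = \frac{i}{3} + 1 = 1 + \frac{i}{3} \approx 1.0 + 0.33333 i$)
$Y = -2 - \frac{2 i}{3}$ ($Y = \left(1 + \frac{i}{3}\right) \left(1 - 3\right) = \left(1 + \frac{i}{3}\right) \left(-2\right) = -2 - \frac{2 i}{3} \approx -2.0 - 0.66667 i$)
$- 1789 Y = - 1789 \left(-2 - \frac{2 i}{3}\right) = 3578 + \frac{3578 i}{3}$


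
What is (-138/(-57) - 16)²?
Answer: 66564/361 ≈ 184.39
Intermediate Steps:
(-138/(-57) - 16)² = (-138*(-1/57) - 16)² = (46/19 - 16)² = (-258/19)² = 66564/361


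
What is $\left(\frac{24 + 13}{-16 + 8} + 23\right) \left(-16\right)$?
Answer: $-294$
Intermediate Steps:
$\left(\frac{24 + 13}{-16 + 8} + 23\right) \left(-16\right) = \left(\frac{37}{-8} + 23\right) \left(-16\right) = \left(37 \left(- \frac{1}{8}\right) + 23\right) \left(-16\right) = \left(- \frac{37}{8} + 23\right) \left(-16\right) = \frac{147}{8} \left(-16\right) = -294$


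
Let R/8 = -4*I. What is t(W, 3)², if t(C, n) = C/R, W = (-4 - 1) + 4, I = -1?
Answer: 1/1024 ≈ 0.00097656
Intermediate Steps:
W = -1 (W = -5 + 4 = -1)
R = 32 (R = 8*(-4*(-1)) = 8*4 = 32)
t(C, n) = C/32
t(W, 3)² = ((1/32)*(-1))² = (-1/32)² = 1/1024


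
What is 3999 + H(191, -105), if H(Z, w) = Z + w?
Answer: 4085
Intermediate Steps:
3999 + H(191, -105) = 3999 + (191 - 105) = 3999 + 86 = 4085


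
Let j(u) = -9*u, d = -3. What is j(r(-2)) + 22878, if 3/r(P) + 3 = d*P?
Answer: 22869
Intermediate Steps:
r(P) = 3/(-3 - 3*P)
j(r(-2)) + 22878 = -9/(-1 - 1*(-2)) + 22878 = -9/(-1 + 2) + 22878 = -9/1 + 22878 = -9*1 + 22878 = -9 + 22878 = 22869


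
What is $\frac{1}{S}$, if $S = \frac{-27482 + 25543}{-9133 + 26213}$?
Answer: $- \frac{2440}{277} \approx -8.8087$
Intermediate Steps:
$S = - \frac{277}{2440}$ ($S = - \frac{1939}{17080} = \left(-1939\right) \frac{1}{17080} = - \frac{277}{2440} \approx -0.11352$)
$\frac{1}{S} = \frac{1}{- \frac{277}{2440}} = - \frac{2440}{277}$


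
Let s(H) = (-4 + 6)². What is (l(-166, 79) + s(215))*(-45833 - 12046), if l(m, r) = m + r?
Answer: 4803957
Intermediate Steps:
s(H) = 4 (s(H) = 2² = 4)
(l(-166, 79) + s(215))*(-45833 - 12046) = ((-166 + 79) + 4)*(-45833 - 12046) = (-87 + 4)*(-57879) = -83*(-57879) = 4803957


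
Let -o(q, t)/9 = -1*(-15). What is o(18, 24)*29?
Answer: -3915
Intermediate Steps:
o(q, t) = -135 (o(q, t) = -(-9)*(-15) = -9*15 = -135)
o(18, 24)*29 = -135*29 = -3915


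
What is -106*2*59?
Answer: -12508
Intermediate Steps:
-106*2*59 = -212*59 = -12508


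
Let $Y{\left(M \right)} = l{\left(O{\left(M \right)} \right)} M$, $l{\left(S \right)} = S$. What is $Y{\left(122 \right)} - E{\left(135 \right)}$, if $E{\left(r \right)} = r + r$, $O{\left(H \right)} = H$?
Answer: $14614$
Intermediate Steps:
$E{\left(r \right)} = 2 r$
$Y{\left(M \right)} = M^{2}$ ($Y{\left(M \right)} = M M = M^{2}$)
$Y{\left(122 \right)} - E{\left(135 \right)} = 122^{2} - 2 \cdot 135 = 14884 - 270 = 14614$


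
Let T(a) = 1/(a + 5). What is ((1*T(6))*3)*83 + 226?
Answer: 2735/11 ≈ 248.64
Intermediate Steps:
T(a) = 1/(5 + a)
((1*T(6))*3)*83 + 226 = ((1/(5 + 6))*3)*83 + 226 = ((1/11)*3)*83 + 226 = (3/11)*83 + 226 = 249/11 + 226 = 2735/11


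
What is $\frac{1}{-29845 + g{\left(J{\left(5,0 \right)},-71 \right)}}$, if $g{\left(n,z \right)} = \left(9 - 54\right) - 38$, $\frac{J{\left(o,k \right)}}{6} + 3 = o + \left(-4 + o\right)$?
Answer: $- \frac{1}{29928} \approx -3.3414 \cdot 10^{-5}$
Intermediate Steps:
$J{\left(o,k \right)} = -42 + 12 o$ ($J{\left(o,k \right)} = -18 + 6 \left(o + \left(-4 + o\right)\right) = -18 + 6 \left(-4 + 2 o\right) = -18 + \left(-24 + 12 o\right) = -42 + 12 o$)
$g{\left(n,z \right)} = -83$ ($g{\left(n,z \right)} = -45 - 38 = -83$)
$\frac{1}{-29845 + g{\left(J{\left(5,0 \right)},-71 \right)}} = \frac{1}{-29845 - 83} = \frac{1}{-29928} = - \frac{1}{29928}$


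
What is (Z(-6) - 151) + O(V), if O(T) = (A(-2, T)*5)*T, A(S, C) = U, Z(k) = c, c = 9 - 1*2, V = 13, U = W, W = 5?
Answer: 181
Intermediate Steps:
U = 5
c = 7 (c = 9 - 2 = 7)
Z(k) = 7
A(S, C) = 5
O(T) = 25*T (O(T) = (5*5)*T = 25*T)
(Z(-6) - 151) + O(V) = (7 - 151) + 25*13 = -144 + 325 = 181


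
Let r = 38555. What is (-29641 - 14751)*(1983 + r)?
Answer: -1799562896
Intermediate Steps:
(-29641 - 14751)*(1983 + r) = (-29641 - 14751)*(1983 + 38555) = -44392*40538 = -1799562896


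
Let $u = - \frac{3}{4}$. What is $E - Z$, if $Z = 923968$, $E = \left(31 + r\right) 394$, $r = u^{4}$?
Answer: $- \frac{116688555}{128} \approx -9.1163 \cdot 10^{5}$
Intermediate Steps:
$u = - \frac{3}{4}$ ($u = \left(-3\right) \frac{1}{4} = - \frac{3}{4} \approx -0.75$)
$r = \frac{81}{256}$ ($r = \left(- \frac{3}{4}\right)^{4} = \frac{81}{256} \approx 0.31641$)
$E = \frac{1579349}{128}$ ($E = \left(31 + \frac{81}{256}\right) 394 = \frac{8017}{256} \cdot 394 = \frac{1579349}{128} \approx 12339.0$)
$E - Z = \frac{1579349}{128} - 923968 = - \frac{116688555}{128}$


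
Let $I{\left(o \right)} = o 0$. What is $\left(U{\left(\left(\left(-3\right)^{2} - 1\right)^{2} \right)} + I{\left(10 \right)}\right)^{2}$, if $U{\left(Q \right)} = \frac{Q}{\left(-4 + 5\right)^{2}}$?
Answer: $4096$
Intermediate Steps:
$I{\left(o \right)} = 0$
$U{\left(Q \right)} = Q$ ($U{\left(Q \right)} = \frac{Q}{1^{2}} = \frac{Q}{1} = Q 1 = Q$)
$\left(U{\left(\left(\left(-3\right)^{2} - 1\right)^{2} \right)} + I{\left(10 \right)}\right)^{2} = \left(\left(\left(-3\right)^{2} - 1\right)^{2} + 0\right)^{2} = \left(\left(9 - 1\right)^{2} + 0\right)^{2} = \left(8^{2} + 0\right)^{2} = \left(64 + 0\right)^{2} = 64^{2} = 4096$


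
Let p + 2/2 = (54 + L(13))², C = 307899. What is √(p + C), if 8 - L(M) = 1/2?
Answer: √1246721/2 ≈ 558.28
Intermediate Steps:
L(M) = 15/2 (L(M) = 8 - 1/2 = 8 - 1*½ = 8 - ½ = 15/2)
p = 15125/4 (p = -1 + (54 + 15/2)² = -1 + (123/2)² = -1 + 15129/4 = 15125/4 ≈ 3781.3)
√(p + C) = √(15125/4 + 307899) = √(1246721/4) = √1246721/2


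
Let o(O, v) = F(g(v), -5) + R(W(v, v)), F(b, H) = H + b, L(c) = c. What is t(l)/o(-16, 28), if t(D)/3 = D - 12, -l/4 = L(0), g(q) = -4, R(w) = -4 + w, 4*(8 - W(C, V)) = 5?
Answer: 144/25 ≈ 5.7600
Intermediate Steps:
W(C, V) = 27/4 (W(C, V) = 8 - ¼*5 = 8 - 5/4 = 27/4)
l = 0 (l = -4*0 = 0)
o(O, v) = -25/4 (o(O, v) = (-5 - 4) + (-4 + 27/4) = -9 + 11/4 = -25/4)
t(D) = -36 + 3*D (t(D) = 3*(D - 12) = 3*(-12 + D) = -36 + 3*D)
t(l)/o(-16, 28) = (-36 + 3*0)/(-25/4) = (-36 + 0)*(-4/25) = -36*(-4/25) = 144/25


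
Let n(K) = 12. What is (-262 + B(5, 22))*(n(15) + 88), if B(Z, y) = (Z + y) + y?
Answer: -21300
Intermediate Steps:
B(Z, y) = Z + 2*y
(-262 + B(5, 22))*(n(15) + 88) = (-262 + (5 + 2*22))*(12 + 88) = (-262 + (5 + 44))*100 = (-262 + 49)*100 = -213*100 = -21300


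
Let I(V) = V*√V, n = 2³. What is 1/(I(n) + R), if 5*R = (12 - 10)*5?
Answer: -1/254 + 4*√2/127 ≈ 0.040605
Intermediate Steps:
n = 8
R = 2 (R = ((12 - 10)*5)/5 = (2*5)/5 = (⅕)*10 = 2)
I(V) = V^(3/2)
1/(I(n) + R) = 1/(8^(3/2) + 2) = 1/(16*√2 + 2) = 1/(2 + 16*√2)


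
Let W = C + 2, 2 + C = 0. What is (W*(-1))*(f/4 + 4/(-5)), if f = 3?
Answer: 0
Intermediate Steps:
C = -2 (C = -2 + 0 = -2)
W = 0 (W = -2 + 2 = 0)
(W*(-1))*(f/4 + 4/(-5)) = (0*(-1))*(3/4 + 4/(-5)) = 0*(3*(¼) + 4*(-⅕)) = 0*(¾ - ⅘) = 0*(-1/20) = 0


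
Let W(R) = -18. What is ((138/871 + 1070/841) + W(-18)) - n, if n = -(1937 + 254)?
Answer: 1592794431/732511 ≈ 2174.4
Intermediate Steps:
n = -2191 (n = -1*2191 = -2191)
((138/871 + 1070/841) + W(-18)) - n = ((138/871 + 1070/841) - 18) - 1*(-2191) = ((138*(1/871) + 1070*(1/841)) - 18) + 2191 = ((138/871 + 1070/841) - 18) + 2191 = (1048028/732511 - 18) + 2191 = -12137170/732511 + 2191 = 1592794431/732511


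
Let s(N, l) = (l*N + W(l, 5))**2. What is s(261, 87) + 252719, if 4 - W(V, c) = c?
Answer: 515815155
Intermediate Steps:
W(V, c) = 4 - c
s(N, l) = (-1 + N*l)**2 (s(N, l) = (l*N + (4 - 1*5))**2 = (N*l + (4 - 5))**2 = (N*l - 1)**2 = (-1 + N*l)**2)
s(261, 87) + 252719 = (-1 + 261*87)**2 + 252719 = (-1 + 22707)**2 + 252719 = 22706**2 + 252719 = 515562436 + 252719 = 515815155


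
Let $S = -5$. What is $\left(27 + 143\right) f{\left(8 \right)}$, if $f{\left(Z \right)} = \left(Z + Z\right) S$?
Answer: $-13600$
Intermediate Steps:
$f{\left(Z \right)} = - 10 Z$ ($f{\left(Z \right)} = \left(Z + Z\right) \left(-5\right) = 2 Z \left(-5\right) = - 10 Z$)
$\left(27 + 143\right) f{\left(8 \right)} = \left(27 + 143\right) \left(\left(-10\right) 8\right) = 170 \left(-80\right) = -13600$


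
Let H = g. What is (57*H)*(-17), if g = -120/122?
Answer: 58140/61 ≈ 953.12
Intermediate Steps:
g = -60/61 (g = -120*1/122 = -60/61 ≈ -0.98361)
H = -60/61 ≈ -0.98361
(57*H)*(-17) = (57*(-60/61))*(-17) = -3420/61*(-17) = 58140/61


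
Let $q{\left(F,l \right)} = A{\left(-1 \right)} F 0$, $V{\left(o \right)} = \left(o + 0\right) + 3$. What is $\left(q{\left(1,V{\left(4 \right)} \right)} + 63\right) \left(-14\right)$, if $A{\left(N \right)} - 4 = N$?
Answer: $-882$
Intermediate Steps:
$A{\left(N \right)} = 4 + N$
$V{\left(o \right)} = 3 + o$ ($V{\left(o \right)} = o + 3 = 3 + o$)
$q{\left(F,l \right)} = 0$ ($q{\left(F,l \right)} = \left(4 - 1\right) F 0 = 3 F 0 = 0$)
$\left(q{\left(1,V{\left(4 \right)} \right)} + 63\right) \left(-14\right) = \left(0 + 63\right) \left(-14\right) = 63 \left(-14\right) = -882$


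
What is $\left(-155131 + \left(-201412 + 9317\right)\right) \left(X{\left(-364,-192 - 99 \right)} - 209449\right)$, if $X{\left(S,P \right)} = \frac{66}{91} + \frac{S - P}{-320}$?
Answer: $\frac{1058887756163721}{14560} \approx 7.2726 \cdot 10^{10}$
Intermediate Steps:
$X{\left(S,P \right)} = \frac{66}{91} - \frac{S}{320} + \frac{P}{320}$ ($X{\left(S,P \right)} = 66 \cdot \frac{1}{91} + \left(S - P\right) \left(- \frac{1}{320}\right) = \frac{66}{91} + \left(- \frac{S}{320} + \frac{P}{320}\right) = \frac{66}{91} - \frac{S}{320} + \frac{P}{320}$)
$\left(-155131 + \left(-201412 + 9317\right)\right) \left(X{\left(-364,-192 - 99 \right)} - 209449\right) = \left(-155131 + \left(-201412 + 9317\right)\right) \left(\left(\frac{66}{91} - - \frac{91}{80} + \frac{-192 - 99}{320}\right) - 209449\right) = \left(-155131 - 192095\right) \left(\left(\frac{66}{91} + \frac{91}{80} + \frac{-192 - 99}{320}\right) - 209449\right) = - 347226 \left(\left(\frac{66}{91} + \frac{91}{80} + \frac{1}{320} \left(-291\right)\right) - 209449\right) = - 347226 \left(\left(\frac{66}{91} + \frac{91}{80} - \frac{291}{320}\right) - 209449\right) = - 347226 \left(\frac{27763}{29120} - 209449\right) = \left(-347226\right) \left(- \frac{6099127117}{29120}\right) = \frac{1058887756163721}{14560}$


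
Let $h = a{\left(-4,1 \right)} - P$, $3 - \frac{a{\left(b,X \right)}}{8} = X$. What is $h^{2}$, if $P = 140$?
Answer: $15376$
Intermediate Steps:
$a{\left(b,X \right)} = 24 - 8 X$
$h = -124$ ($h = \left(24 - 8\right) - 140 = 16 - 140 = -124$)
$h^{2} = \left(-124\right)^{2} = 15376$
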